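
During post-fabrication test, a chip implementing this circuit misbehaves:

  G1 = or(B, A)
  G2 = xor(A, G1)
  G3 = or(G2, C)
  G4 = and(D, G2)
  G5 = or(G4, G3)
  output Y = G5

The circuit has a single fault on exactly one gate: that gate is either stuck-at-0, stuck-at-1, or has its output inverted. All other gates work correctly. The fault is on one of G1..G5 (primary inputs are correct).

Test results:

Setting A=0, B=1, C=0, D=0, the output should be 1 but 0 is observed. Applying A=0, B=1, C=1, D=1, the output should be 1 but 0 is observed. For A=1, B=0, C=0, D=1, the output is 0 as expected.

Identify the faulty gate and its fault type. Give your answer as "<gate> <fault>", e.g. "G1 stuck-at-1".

G5 stuck-at-0

Fault-free values for test 1 (A=0, B=1, C=0, D=0): G1=1, G2=1, G3=1, G4=0, G5=1, giving Y=1. Observed 0.
Test 1: faults giving observed 0 are {G1 stuck-at-0, G1 inverted output, G2 stuck-at-0, G2 inverted output, G3 stuck-at-0, G3 inverted output, G5 stuck-at-0, G5 inverted output}.
Test 2 (A=0, B=1, C=1, D=1): fault-free G1=1, G2=1, G3=1, G4=1, G5=1 → 1; observed 0. Eliminates G1 stuck-at-0, G1 inverted output, G2 stuck-at-0, G2 inverted output, G3 stuck-at-0, G3 inverted output.
Test 3 (A=1, B=0, C=0, D=1): fault-free G1=1, G2=0, G3=0, G4=0, G5=0 → 0; observed 0. Eliminates G5 inverted output.
Only G5 stuck-at-0 is consistent with every test.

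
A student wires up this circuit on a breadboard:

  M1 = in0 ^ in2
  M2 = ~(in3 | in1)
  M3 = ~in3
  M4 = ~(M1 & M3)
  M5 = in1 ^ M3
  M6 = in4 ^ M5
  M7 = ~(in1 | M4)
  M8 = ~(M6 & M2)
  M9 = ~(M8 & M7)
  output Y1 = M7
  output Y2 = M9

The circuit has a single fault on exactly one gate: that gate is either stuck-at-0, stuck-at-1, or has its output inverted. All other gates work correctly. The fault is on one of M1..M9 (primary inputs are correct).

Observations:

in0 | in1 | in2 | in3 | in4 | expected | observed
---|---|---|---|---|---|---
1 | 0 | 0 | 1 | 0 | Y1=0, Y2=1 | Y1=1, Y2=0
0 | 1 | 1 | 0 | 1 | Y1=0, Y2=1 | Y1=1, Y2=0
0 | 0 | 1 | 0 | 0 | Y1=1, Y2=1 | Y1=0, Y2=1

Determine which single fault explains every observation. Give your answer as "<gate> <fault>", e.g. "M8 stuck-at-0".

Fault-free values for test 1 (in0=1, in1=0, in2=0, in3=1, in4=0): M1=1, M2=0, M3=0, M4=1, M5=0, M6=0, M7=0, M8=1, M9=1, giving Y1=0, Y2=1. Observed Y1=1, Y2=0.
Test 1: faults giving observed Y1=1, Y2=0 are {M3 stuck-at-1, M3 inverted output, M4 stuck-at-0, M4 inverted output, M7 stuck-at-1, M7 inverted output}.
Test 2 (in0=0, in1=1, in2=1, in3=0, in4=1): fault-free M1=1, M2=0, M3=1, M4=0, M5=0, M6=1, M7=0, M8=1, M9=1 → Y1=0, Y2=1; observed Y1=1, Y2=0. Eliminates M3 stuck-at-1, M3 inverted output, M4 stuck-at-0, M4 inverted output.
Test 3 (in0=0, in1=0, in2=1, in3=0, in4=0): fault-free M1=1, M2=1, M3=1, M4=0, M5=1, M6=1, M7=1, M8=0, M9=1 → Y1=1, Y2=1; observed Y1=0, Y2=1. Eliminates M7 stuck-at-1.
Only M7 inverted output is consistent with every test.

M7 inverted output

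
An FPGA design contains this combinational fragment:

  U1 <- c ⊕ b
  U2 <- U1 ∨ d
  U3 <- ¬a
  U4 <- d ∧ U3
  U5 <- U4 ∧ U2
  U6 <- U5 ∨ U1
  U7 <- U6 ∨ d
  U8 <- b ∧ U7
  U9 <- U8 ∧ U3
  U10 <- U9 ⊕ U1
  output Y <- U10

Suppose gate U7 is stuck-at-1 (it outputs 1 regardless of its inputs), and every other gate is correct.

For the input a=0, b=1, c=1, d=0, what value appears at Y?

Propagate with U7 forced: U1=0, U2=0, U3=1, U4=0, U5=0, U6=0, U7=1 [stuck-at-1], U8=1, U9=1, U10=1.
So Y = 1. (Without the fault it would be 0.)

1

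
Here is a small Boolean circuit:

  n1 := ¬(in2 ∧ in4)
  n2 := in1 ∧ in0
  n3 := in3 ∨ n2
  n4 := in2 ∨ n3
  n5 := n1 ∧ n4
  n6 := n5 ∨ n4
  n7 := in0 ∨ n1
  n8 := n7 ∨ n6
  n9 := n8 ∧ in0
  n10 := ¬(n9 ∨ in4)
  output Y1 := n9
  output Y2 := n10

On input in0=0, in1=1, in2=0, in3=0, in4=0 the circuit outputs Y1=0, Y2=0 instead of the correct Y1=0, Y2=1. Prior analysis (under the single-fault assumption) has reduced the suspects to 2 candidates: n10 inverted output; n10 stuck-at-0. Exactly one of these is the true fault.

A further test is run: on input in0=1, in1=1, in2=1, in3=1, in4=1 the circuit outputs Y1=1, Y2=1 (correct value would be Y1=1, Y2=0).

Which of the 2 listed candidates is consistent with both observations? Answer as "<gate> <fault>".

Evaluate each candidate on input in0=1, in1=1, in2=1, in3=1, in4=1:
  n10 inverted output: n1=0, n2=1, n3=1, n4=1, n5=0, n6=1, n7=1, n8=1, n9=1, n10=1 [inverted output] → Y1=1, Y2=1 — matches
  n10 stuck-at-0: n1=0, n2=1, n3=1, n4=1, n5=0, n6=1, n7=1, n8=1, n9=1, n10=0 [stuck-at-0] → Y1=1, Y2=0 — eliminated
Only n10 inverted output reproduces the observed Y1=1, Y2=1.

n10 inverted output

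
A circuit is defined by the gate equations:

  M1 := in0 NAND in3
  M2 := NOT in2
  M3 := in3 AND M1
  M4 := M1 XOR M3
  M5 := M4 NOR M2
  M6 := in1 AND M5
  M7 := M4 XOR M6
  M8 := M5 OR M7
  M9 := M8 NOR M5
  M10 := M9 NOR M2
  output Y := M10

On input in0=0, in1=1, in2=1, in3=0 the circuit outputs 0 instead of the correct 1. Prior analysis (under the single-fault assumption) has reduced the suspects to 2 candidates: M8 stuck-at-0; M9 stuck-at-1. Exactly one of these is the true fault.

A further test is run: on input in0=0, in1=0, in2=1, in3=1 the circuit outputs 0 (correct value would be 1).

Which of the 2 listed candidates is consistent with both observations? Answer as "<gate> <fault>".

M9 stuck-at-1

Evaluate each candidate on input in0=0, in1=0, in2=1, in3=1:
  M8 stuck-at-0: M1=1, M2=0, M3=1, M4=0, M5=1, M6=0, M7=0, M8=0 [stuck-at-0], M9=0, M10=1 → 1 — eliminated
  M9 stuck-at-1: M1=1, M2=0, M3=1, M4=0, M5=1, M6=0, M7=0, M8=1, M9=1 [stuck-at-1], M10=0 → 0 — matches
Only M9 stuck-at-1 reproduces the observed 0.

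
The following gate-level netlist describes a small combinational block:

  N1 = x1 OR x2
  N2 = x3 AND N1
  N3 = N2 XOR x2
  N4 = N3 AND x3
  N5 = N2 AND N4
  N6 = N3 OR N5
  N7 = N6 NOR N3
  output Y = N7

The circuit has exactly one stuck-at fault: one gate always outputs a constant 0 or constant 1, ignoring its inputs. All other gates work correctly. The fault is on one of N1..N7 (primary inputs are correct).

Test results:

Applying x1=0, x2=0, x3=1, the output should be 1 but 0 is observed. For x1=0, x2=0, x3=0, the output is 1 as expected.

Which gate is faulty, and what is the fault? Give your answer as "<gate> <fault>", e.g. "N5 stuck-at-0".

N1 stuck-at-1

Fault-free values for test 1 (x1=0, x2=0, x3=1): N1=0, N2=0, N3=0, N4=0, N5=0, N6=0, N7=1, giving Y=1. Observed 0.
Test 1: faults giving observed 0 are {N1 stuck-at-1, N2 stuck-at-1, N3 stuck-at-1, N5 stuck-at-1, N6 stuck-at-1, N7 stuck-at-0}.
Test 2 (x1=0, x2=0, x3=0): fault-free N1=0, N2=0, N3=0, N4=0, N5=0, N6=0, N7=1 → 1; observed 1. Eliminates N2 stuck-at-1, N3 stuck-at-1, N5 stuck-at-1, N6 stuck-at-1, N7 stuck-at-0.
Only N1 stuck-at-1 is consistent with every test.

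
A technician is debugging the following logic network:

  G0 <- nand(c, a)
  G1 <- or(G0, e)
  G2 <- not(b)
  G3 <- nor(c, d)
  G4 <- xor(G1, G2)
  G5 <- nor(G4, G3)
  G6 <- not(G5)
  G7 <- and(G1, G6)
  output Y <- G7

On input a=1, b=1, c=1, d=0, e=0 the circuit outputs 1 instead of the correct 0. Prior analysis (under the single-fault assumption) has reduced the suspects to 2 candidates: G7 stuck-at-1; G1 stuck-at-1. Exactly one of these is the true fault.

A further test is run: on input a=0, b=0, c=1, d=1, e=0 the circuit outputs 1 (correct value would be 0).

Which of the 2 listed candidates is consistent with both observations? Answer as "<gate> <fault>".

G7 stuck-at-1

Evaluate each candidate on input a=0, b=0, c=1, d=1, e=0:
  G7 stuck-at-1: G0=1, G1=1, G2=1, G3=0, G4=0, G5=1, G6=0, G7=1 [stuck-at-1] → 1 — matches
  G1 stuck-at-1: G0=1, G1=1 [stuck-at-1], G2=1, G3=0, G4=0, G5=1, G6=0, G7=0 → 0 — eliminated
Only G7 stuck-at-1 reproduces the observed 1.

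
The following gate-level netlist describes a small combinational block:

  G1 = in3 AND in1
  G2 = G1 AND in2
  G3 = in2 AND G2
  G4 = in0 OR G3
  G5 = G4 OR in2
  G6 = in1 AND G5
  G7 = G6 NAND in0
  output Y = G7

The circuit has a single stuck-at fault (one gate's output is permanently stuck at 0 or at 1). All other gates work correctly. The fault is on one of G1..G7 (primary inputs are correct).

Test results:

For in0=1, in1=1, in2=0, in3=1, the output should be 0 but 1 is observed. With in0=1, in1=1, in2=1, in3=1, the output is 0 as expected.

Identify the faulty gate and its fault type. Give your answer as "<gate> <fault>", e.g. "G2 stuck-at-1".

G4 stuck-at-0

Fault-free values for test 1 (in0=1, in1=1, in2=0, in3=1): G1=1, G2=0, G3=0, G4=1, G5=1, G6=1, G7=0, giving Y=0. Observed 1.
Test 1: faults giving observed 1 are {G4 stuck-at-0, G5 stuck-at-0, G6 stuck-at-0, G7 stuck-at-1}.
Test 2 (in0=1, in1=1, in2=1, in3=1): fault-free G1=1, G2=1, G3=1, G4=1, G5=1, G6=1, G7=0 → 0; observed 0. Eliminates G5 stuck-at-0, G6 stuck-at-0, G7 stuck-at-1.
Only G4 stuck-at-0 is consistent with every test.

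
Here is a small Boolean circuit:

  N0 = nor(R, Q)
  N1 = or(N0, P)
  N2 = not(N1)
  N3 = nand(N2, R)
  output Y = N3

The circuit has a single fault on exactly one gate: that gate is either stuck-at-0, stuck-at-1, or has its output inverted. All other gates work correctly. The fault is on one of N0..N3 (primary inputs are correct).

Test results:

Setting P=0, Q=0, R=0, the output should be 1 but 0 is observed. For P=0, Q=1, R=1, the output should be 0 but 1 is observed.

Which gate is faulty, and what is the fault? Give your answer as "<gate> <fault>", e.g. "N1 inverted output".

N3 inverted output

Fault-free values for test 1 (P=0, Q=0, R=0): N0=1, N1=1, N2=0, N3=1, giving Y=1. Observed 0.
Test 1: faults giving observed 0 are {N3 stuck-at-0, N3 inverted output}.
Test 2 (P=0, Q=1, R=1): fault-free N0=0, N1=0, N2=1, N3=0 → 0; observed 1. Eliminates N3 stuck-at-0.
Only N3 inverted output is consistent with every test.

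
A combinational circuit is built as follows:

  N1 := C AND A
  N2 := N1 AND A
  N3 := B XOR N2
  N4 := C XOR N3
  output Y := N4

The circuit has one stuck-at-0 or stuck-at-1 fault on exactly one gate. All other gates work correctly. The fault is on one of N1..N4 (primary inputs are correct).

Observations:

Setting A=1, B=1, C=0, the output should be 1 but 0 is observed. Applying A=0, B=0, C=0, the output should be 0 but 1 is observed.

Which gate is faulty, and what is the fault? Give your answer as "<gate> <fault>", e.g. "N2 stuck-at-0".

Fault-free values for test 1 (A=1, B=1, C=0): N1=0, N2=0, N3=1, N4=1, giving Y=1. Observed 0.
Test 1: faults giving observed 0 are {N1 stuck-at-1, N2 stuck-at-1, N3 stuck-at-0, N4 stuck-at-0}.
Test 2 (A=0, B=0, C=0): fault-free N1=0, N2=0, N3=0, N4=0 → 0; observed 1. Eliminates N1 stuck-at-1, N3 stuck-at-0, N4 stuck-at-0.
Only N2 stuck-at-1 is consistent with every test.

N2 stuck-at-1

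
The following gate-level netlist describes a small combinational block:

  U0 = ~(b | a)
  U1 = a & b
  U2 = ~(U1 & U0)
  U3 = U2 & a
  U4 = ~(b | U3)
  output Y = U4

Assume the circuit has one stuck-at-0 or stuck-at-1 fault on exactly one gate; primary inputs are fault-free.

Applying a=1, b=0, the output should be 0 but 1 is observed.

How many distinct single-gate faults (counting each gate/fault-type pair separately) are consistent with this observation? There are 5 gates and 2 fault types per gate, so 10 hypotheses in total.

Fault-free: U0=0, U1=0, U2=1, U3=1, U4=0 → 0. Observed 1.
  U0 stuck-at-0: output 0 ✗
  U0 stuck-at-1: output 0 ✗
  U1 stuck-at-0: output 0 ✗
  U1 stuck-at-1: output 0 ✗
  U2 stuck-at-0: output 1 ✓
  U2 stuck-at-1: output 0 ✗
  U3 stuck-at-0: output 1 ✓
  U3 stuck-at-1: output 0 ✗
  U4 stuck-at-0: output 0 ✗
  U4 stuck-at-1: output 1 ✓
Consistent faults: {U2 stuck-at-0, U3 stuck-at-0, U4 stuck-at-1} — 3 in all.

3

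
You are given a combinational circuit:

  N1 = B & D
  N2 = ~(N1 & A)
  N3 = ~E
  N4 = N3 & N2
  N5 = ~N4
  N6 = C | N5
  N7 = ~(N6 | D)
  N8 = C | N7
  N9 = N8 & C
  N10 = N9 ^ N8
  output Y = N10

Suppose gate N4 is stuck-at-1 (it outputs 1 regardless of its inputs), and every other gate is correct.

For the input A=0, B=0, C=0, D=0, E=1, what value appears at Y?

1

Propagate with N4 forced: N1=0, N2=1, N3=0, N4=1 [stuck-at-1], N5=0, N6=0, N7=1, N8=1, N9=0, N10=1.
So Y = 1. (Without the fault it would be 0.)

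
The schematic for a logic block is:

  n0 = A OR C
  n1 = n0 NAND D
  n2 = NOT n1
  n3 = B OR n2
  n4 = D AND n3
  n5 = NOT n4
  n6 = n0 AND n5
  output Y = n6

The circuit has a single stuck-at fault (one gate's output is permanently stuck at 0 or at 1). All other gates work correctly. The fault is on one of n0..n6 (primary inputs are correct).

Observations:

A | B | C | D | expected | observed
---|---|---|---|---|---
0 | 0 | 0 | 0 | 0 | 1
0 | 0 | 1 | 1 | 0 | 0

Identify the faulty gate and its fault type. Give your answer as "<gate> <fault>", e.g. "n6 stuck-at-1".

Fault-free values for test 1 (A=0, B=0, C=0, D=0): n0=0, n1=1, n2=0, n3=0, n4=0, n5=1, n6=0, giving Y=0. Observed 1.
Test 1: faults giving observed 1 are {n0 stuck-at-1, n6 stuck-at-1}.
Test 2 (A=0, B=0, C=1, D=1): fault-free n0=1, n1=0, n2=1, n3=1, n4=1, n5=0, n6=0 → 0; observed 0. Eliminates n6 stuck-at-1.
Only n0 stuck-at-1 is consistent with every test.

n0 stuck-at-1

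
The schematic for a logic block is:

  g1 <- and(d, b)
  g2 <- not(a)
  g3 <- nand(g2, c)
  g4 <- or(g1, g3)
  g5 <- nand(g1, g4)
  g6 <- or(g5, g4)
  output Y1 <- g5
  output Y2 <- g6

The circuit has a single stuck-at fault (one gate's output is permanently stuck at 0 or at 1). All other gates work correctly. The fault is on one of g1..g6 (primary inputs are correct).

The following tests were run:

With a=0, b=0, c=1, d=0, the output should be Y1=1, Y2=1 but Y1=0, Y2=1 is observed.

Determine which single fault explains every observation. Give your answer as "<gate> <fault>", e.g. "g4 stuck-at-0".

g1 stuck-at-1

Fault-free values for test 1 (a=0, b=0, c=1, d=0): g1=0, g2=1, g3=0, g4=0, g5=1, g6=1, giving Y1=1, Y2=1. Observed Y1=0, Y2=1.
Test 1: faults giving observed Y1=0, Y2=1 are {g1 stuck-at-1}.
Only g1 stuck-at-1 is consistent with every test.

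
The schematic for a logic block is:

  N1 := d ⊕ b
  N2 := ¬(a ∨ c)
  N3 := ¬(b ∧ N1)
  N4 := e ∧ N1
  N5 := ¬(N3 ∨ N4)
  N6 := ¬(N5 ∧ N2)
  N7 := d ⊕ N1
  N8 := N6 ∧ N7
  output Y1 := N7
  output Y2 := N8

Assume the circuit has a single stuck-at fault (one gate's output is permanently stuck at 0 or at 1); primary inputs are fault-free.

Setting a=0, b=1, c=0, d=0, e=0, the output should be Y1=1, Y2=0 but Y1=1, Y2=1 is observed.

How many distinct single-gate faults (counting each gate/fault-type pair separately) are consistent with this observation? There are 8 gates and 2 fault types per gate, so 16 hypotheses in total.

Fault-free: N1=1, N2=1, N3=0, N4=0, N5=1, N6=0, N7=1, N8=0 → Y1=1, Y2=0. Observed Y1=1, Y2=1.
  N1: none of the 2 fault types match ✗
  N2: stuck-at-0 ✓; others ✗
  N3: stuck-at-1 ✓; others ✗
  N4: stuck-at-1 ✓; others ✗
  N5: stuck-at-0 ✓; others ✗
  N6: stuck-at-1 ✓; others ✗
  N7: none of the 2 fault types match ✗
  N8: stuck-at-1 ✓; others ✗
Consistent faults: {N2 stuck-at-0, N3 stuck-at-1, N4 stuck-at-1, N5 stuck-at-0, N6 stuck-at-1, N8 stuck-at-1} — 6 in all.

6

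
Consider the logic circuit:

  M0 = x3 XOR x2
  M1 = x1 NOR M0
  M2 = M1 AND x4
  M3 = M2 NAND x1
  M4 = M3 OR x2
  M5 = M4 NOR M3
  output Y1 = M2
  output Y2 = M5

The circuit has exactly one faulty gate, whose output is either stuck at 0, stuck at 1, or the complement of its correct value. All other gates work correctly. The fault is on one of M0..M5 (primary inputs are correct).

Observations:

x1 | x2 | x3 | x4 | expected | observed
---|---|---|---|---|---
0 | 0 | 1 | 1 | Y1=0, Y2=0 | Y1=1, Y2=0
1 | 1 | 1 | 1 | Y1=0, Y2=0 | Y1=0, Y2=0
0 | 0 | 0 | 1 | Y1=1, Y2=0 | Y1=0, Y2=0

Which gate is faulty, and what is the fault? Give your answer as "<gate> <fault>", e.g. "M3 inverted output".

Fault-free values for test 1 (x1=0, x2=0, x3=1, x4=1): M0=1, M1=0, M2=0, M3=1, M4=1, M5=0, giving Y1=0, Y2=0. Observed Y1=1, Y2=0.
Test 1: faults giving observed Y1=1, Y2=0 are {M0 stuck-at-0, M0 inverted output, M1 stuck-at-1, M1 inverted output, M2 stuck-at-1, M2 inverted output}.
Test 2 (x1=1, x2=1, x3=1, x4=1): fault-free M0=0, M1=0, M2=0, M3=1, M4=1, M5=0 → Y1=0, Y2=0; observed Y1=0, Y2=0. Eliminates M1 stuck-at-1, M1 inverted output, M2 stuck-at-1, M2 inverted output.
Test 3 (x1=0, x2=0, x3=0, x4=1): fault-free M0=0, M1=1, M2=1, M3=1, M4=1, M5=0 → Y1=1, Y2=0; observed Y1=0, Y2=0. Eliminates M0 stuck-at-0.
Only M0 inverted output is consistent with every test.

M0 inverted output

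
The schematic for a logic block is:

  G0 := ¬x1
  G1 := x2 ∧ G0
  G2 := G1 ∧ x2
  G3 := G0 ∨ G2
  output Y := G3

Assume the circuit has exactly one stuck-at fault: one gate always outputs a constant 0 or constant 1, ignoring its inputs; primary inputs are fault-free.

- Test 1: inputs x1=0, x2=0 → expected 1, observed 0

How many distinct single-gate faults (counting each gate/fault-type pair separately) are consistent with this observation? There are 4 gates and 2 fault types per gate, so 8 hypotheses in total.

2

Fault-free: G0=1, G1=0, G2=0, G3=1 → 1. Observed 0.
  G0 stuck-at-0: output 0 ✓
  G0 stuck-at-1: output 1 ✗
  G1 stuck-at-0: output 1 ✗
  G1 stuck-at-1: output 1 ✗
  G2 stuck-at-0: output 1 ✗
  G2 stuck-at-1: output 1 ✗
  G3 stuck-at-0: output 0 ✓
  G3 stuck-at-1: output 1 ✗
Consistent faults: {G0 stuck-at-0, G3 stuck-at-0} — 2 in all.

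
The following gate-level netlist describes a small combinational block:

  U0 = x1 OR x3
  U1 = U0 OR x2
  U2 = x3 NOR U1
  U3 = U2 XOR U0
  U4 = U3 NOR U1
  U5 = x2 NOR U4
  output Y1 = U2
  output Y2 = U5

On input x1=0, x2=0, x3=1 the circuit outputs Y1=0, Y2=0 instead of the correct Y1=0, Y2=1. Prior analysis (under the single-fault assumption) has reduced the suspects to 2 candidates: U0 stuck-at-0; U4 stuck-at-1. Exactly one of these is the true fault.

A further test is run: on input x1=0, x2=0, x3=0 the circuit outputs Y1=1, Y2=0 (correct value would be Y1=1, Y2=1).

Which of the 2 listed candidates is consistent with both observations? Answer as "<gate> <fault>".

Evaluate each candidate on input x1=0, x2=0, x3=0:
  U0 stuck-at-0: U0=0 [stuck-at-0], U1=0, U2=1, U3=1, U4=0, U5=1 → Y1=1, Y2=1 — eliminated
  U4 stuck-at-1: U0=0, U1=0, U2=1, U3=1, U4=1 [stuck-at-1], U5=0 → Y1=1, Y2=0 — matches
Only U4 stuck-at-1 reproduces the observed Y1=1, Y2=0.

U4 stuck-at-1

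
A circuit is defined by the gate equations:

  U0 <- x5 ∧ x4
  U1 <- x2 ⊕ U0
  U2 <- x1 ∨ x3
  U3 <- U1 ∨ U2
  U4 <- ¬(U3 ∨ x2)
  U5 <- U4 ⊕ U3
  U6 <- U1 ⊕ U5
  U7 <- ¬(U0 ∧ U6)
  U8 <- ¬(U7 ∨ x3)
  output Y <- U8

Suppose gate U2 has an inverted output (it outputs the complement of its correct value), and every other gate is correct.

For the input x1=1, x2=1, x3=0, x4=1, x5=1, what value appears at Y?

0

Propagate with U2 forced: U0=1, U1=0, U2=0 [inverted output], U3=0, U4=0, U5=0, U6=0, U7=1, U8=0.
So Y = 0. (Without the fault it would be 1.)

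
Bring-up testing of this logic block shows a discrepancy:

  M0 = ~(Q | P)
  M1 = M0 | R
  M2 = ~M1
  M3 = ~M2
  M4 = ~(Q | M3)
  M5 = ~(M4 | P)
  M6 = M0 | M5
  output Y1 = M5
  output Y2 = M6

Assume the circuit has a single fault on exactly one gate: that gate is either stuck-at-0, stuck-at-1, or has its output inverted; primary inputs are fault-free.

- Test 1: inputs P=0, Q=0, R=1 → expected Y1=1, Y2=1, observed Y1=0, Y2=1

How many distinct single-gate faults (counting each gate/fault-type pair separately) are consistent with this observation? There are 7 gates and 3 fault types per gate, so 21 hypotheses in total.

Fault-free: M0=1, M1=1, M2=0, M3=1, M4=0, M5=1, M6=1 → Y1=1, Y2=1. Observed Y1=0, Y2=1.
  M0: none of the 3 fault types match ✗
  M1: stuck-at-0, inverted output ✓; others ✗
  M2: stuck-at-1, inverted output ✓; others ✗
  M3: stuck-at-0, inverted output ✓; others ✗
  M4: stuck-at-1, inverted output ✓; others ✗
  M5: stuck-at-0, inverted output ✓; others ✗
  M6: none of the 3 fault types match ✗
Consistent faults: {M1 stuck-at-0, M1 inverted output, M2 stuck-at-1, M2 inverted output, M3 stuck-at-0, M3 inverted output, M4 stuck-at-1, M4 inverted output, M5 stuck-at-0, M5 inverted output} — 10 in all.

10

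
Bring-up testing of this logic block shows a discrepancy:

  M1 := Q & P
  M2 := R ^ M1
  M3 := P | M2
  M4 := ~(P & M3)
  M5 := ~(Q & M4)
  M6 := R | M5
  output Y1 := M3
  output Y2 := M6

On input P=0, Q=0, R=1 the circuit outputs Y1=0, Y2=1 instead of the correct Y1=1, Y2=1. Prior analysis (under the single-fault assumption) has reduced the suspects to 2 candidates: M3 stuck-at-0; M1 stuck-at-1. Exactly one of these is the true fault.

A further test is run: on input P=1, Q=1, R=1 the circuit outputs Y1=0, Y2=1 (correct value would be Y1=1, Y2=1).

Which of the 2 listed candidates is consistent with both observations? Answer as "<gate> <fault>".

M3 stuck-at-0

Evaluate each candidate on input P=1, Q=1, R=1:
  M3 stuck-at-0: M1=1, M2=0, M3=0 [stuck-at-0], M4=1, M5=0, M6=1 → Y1=0, Y2=1 — matches
  M1 stuck-at-1: M1=1 [stuck-at-1], M2=0, M3=1, M4=0, M5=1, M6=1 → Y1=1, Y2=1 — eliminated
Only M3 stuck-at-0 reproduces the observed Y1=0, Y2=1.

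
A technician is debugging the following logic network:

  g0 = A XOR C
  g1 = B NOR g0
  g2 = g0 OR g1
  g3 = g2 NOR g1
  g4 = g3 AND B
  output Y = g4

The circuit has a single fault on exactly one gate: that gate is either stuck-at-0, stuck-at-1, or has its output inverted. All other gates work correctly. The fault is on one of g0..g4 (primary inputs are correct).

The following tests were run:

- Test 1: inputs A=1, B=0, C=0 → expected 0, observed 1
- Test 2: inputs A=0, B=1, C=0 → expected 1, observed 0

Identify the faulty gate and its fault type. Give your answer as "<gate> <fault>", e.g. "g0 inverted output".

g4 inverted output

Fault-free values for test 1 (A=1, B=0, C=0): g0=1, g1=0, g2=1, g3=0, g4=0, giving Y=0. Observed 1.
Test 1: faults giving observed 1 are {g4 stuck-at-1, g4 inverted output}.
Test 2 (A=0, B=1, C=0): fault-free g0=0, g1=0, g2=0, g3=1, g4=1 → 1; observed 0. Eliminates g4 stuck-at-1.
Only g4 inverted output is consistent with every test.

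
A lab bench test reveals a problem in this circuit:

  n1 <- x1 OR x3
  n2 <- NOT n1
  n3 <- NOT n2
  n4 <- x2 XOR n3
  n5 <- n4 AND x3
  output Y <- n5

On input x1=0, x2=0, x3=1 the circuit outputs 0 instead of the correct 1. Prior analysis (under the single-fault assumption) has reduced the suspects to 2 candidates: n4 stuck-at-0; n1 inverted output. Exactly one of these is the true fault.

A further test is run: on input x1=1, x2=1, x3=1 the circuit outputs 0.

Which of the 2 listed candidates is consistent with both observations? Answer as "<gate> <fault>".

n4 stuck-at-0

Evaluate each candidate on input x1=1, x2=1, x3=1:
  n4 stuck-at-0: n1=1, n2=0, n3=1, n4=0 [stuck-at-0], n5=0 → 0 — matches
  n1 inverted output: n1=0 [inverted output], n2=1, n3=0, n4=1, n5=1 → 1 — eliminated
Only n4 stuck-at-0 reproduces the observed 0.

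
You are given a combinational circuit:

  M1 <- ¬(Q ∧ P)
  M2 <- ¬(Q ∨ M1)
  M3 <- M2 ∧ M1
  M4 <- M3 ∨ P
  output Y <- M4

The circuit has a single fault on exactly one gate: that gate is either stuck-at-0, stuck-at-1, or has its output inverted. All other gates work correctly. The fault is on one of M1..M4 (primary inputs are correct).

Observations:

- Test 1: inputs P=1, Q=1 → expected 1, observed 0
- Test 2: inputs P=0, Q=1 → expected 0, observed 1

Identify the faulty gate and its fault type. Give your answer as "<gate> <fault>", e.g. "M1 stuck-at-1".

Fault-free values for test 1 (P=1, Q=1): M1=0, M2=0, M3=0, M4=1, giving Y=1. Observed 0.
Test 1: faults giving observed 0 are {M4 stuck-at-0, M4 inverted output}.
Test 2 (P=0, Q=1): fault-free M1=1, M2=0, M3=0, M4=0 → 0; observed 1. Eliminates M4 stuck-at-0.
Only M4 inverted output is consistent with every test.

M4 inverted output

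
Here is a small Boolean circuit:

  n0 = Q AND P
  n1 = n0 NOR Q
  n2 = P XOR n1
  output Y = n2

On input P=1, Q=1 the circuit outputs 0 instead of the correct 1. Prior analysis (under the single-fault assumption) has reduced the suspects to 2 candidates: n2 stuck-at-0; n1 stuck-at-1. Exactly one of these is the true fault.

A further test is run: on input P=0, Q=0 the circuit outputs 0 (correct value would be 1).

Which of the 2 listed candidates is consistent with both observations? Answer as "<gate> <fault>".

Evaluate each candidate on input P=0, Q=0:
  n2 stuck-at-0: n0=0, n1=1, n2=0 [stuck-at-0] → 0 — matches
  n1 stuck-at-1: n0=0, n1=1 [stuck-at-1], n2=1 → 1 — eliminated
Only n2 stuck-at-0 reproduces the observed 0.

n2 stuck-at-0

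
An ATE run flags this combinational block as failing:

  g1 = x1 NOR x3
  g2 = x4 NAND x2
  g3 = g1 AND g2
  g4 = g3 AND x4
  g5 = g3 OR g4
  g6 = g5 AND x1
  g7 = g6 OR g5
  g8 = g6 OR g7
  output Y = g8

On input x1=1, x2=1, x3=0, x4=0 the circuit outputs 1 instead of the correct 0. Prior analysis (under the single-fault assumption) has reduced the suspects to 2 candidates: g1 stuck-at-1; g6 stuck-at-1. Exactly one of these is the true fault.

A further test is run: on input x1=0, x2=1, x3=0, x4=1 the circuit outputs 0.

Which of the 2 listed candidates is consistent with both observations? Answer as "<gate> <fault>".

g1 stuck-at-1

Evaluate each candidate on input x1=0, x2=1, x3=0, x4=1:
  g1 stuck-at-1: g1=1 [stuck-at-1], g2=0, g3=0, g4=0, g5=0, g6=0, g7=0, g8=0 → 0 — matches
  g6 stuck-at-1: g1=1, g2=0, g3=0, g4=0, g5=0, g6=1 [stuck-at-1], g7=1, g8=1 → 1 — eliminated
Only g1 stuck-at-1 reproduces the observed 0.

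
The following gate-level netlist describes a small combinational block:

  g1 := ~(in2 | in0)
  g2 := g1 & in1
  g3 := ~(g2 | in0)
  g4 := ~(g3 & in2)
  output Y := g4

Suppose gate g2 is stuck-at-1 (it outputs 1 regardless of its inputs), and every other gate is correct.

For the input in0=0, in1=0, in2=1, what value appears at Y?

1

Propagate with g2 forced: g1=0, g2=1 [stuck-at-1], g3=0, g4=1.
So Y = 1. (Without the fault it would be 0.)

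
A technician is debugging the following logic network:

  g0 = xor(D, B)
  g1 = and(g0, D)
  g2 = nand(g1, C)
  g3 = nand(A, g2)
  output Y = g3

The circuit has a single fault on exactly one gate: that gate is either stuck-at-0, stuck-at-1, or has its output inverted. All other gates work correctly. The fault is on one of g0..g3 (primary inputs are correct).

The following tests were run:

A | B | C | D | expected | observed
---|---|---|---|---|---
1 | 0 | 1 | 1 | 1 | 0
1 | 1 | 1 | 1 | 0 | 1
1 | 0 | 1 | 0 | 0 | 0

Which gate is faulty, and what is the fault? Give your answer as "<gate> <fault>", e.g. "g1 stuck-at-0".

g0 inverted output

Fault-free values for test 1 (A=1, B=0, C=1, D=1): g0=1, g1=1, g2=0, g3=1, giving Y=1. Observed 0.
Test 1: faults giving observed 0 are {g0 stuck-at-0, g0 inverted output, g1 stuck-at-0, g1 inverted output, g2 stuck-at-1, g2 inverted output, g3 stuck-at-0, g3 inverted output}.
Test 2 (A=1, B=1, C=1, D=1): fault-free g0=0, g1=0, g2=1, g3=0 → 0; observed 1. Eliminates g0 stuck-at-0, g1 stuck-at-0, g2 stuck-at-1, g3 stuck-at-0.
Test 3 (A=1, B=0, C=1, D=0): fault-free g0=0, g1=0, g2=1, g3=0 → 0; observed 0. Eliminates g1 inverted output, g2 inverted output, g3 inverted output.
Only g0 inverted output is consistent with every test.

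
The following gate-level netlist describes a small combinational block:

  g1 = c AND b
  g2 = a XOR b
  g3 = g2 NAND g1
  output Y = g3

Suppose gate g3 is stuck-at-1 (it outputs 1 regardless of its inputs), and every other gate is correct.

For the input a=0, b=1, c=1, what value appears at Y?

1

Propagate with g3 forced: g1=1, g2=1, g3=1 [stuck-at-1].
So Y = 1. (Without the fault it would be 0.)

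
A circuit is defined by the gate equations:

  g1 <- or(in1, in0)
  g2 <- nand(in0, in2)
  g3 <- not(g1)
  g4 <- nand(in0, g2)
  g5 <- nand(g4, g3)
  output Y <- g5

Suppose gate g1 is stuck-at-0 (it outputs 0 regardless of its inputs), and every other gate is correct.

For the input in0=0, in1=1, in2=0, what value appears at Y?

Propagate with g1 forced: g1=0 [stuck-at-0], g2=1, g3=1, g4=1, g5=0.
So Y = 0. (Without the fault it would be 1.)

0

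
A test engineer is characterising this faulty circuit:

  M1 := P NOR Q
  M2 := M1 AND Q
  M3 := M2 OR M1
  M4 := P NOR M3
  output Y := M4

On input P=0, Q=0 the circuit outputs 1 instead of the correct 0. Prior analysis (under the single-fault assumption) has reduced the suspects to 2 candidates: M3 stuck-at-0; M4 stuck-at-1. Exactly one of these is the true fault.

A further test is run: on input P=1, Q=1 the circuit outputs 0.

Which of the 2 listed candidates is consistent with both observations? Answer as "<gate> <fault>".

M3 stuck-at-0

Evaluate each candidate on input P=1, Q=1:
  M3 stuck-at-0: M1=0, M2=0, M3=0 [stuck-at-0], M4=0 → 0 — matches
  M4 stuck-at-1: M1=0, M2=0, M3=0, M4=1 [stuck-at-1] → 1 — eliminated
Only M3 stuck-at-0 reproduces the observed 0.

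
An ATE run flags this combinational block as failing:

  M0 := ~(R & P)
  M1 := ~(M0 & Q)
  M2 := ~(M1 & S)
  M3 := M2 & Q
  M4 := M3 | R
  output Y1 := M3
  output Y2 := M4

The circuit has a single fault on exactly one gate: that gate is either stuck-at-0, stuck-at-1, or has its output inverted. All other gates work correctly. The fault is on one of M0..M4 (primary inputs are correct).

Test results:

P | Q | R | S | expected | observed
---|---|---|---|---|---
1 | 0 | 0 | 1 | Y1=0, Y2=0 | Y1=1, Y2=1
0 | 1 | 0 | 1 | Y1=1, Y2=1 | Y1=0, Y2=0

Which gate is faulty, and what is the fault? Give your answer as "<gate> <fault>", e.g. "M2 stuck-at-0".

M3 inverted output

Fault-free values for test 1 (P=1, Q=0, R=0, S=1): M0=1, M1=1, M2=0, M3=0, M4=0, giving Y1=0, Y2=0. Observed Y1=1, Y2=1.
Test 1: faults giving observed Y1=1, Y2=1 are {M3 stuck-at-1, M3 inverted output}.
Test 2 (P=0, Q=1, R=0, S=1): fault-free M0=1, M1=0, M2=1, M3=1, M4=1 → Y1=1, Y2=1; observed Y1=0, Y2=0. Eliminates M3 stuck-at-1.
Only M3 inverted output is consistent with every test.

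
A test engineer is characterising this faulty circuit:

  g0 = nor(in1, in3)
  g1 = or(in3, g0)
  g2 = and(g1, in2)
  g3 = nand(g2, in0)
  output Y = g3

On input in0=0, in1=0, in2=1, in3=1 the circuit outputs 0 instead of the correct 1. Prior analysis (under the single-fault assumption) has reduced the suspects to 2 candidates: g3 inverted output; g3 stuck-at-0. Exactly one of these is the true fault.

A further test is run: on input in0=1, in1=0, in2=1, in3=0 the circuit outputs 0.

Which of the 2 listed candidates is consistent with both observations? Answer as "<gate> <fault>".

Evaluate each candidate on input in0=1, in1=0, in2=1, in3=0:
  g3 inverted output: g0=1, g1=1, g2=1, g3=1 [inverted output] → 1 — eliminated
  g3 stuck-at-0: g0=1, g1=1, g2=1, g3=0 [stuck-at-0] → 0 — matches
Only g3 stuck-at-0 reproduces the observed 0.

g3 stuck-at-0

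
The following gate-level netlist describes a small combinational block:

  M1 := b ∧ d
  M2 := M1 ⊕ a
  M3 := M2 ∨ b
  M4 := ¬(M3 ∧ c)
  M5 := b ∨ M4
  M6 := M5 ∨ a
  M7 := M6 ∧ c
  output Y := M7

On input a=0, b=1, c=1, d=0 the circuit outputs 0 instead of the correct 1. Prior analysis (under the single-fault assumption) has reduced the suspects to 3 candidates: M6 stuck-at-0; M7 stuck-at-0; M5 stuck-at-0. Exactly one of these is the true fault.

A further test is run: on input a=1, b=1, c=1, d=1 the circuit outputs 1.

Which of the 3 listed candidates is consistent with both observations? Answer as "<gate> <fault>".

Evaluate each candidate on input a=1, b=1, c=1, d=1:
  M6 stuck-at-0: M1=1, M2=0, M3=1, M4=0, M5=1, M6=0 [stuck-at-0], M7=0 → 0 — eliminated
  M7 stuck-at-0: M1=1, M2=0, M3=1, M4=0, M5=1, M6=1, M7=0 [stuck-at-0] → 0 — eliminated
  M5 stuck-at-0: M1=1, M2=0, M3=1, M4=0, M5=0 [stuck-at-0], M6=1, M7=1 → 1 — matches
Only M5 stuck-at-0 reproduces the observed 1.

M5 stuck-at-0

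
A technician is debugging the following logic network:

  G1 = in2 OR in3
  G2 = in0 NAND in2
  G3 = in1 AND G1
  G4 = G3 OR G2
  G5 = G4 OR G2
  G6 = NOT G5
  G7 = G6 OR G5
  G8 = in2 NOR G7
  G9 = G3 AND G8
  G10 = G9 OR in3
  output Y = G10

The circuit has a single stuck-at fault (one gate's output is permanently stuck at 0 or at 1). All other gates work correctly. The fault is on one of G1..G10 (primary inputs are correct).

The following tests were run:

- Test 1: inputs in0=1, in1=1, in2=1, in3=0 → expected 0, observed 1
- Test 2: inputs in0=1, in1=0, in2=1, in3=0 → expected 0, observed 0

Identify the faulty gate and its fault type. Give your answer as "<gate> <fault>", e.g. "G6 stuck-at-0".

G8 stuck-at-1

Fault-free values for test 1 (in0=1, in1=1, in2=1, in3=0): G1=1, G2=0, G3=1, G4=1, G5=1, G6=0, G7=1, G8=0, G9=0, G10=0, giving Y=0. Observed 1.
Test 1: faults giving observed 1 are {G8 stuck-at-1, G9 stuck-at-1, G10 stuck-at-1}.
Test 2 (in0=1, in1=0, in2=1, in3=0): fault-free G1=1, G2=0, G3=0, G4=0, G5=0, G6=1, G7=1, G8=0, G9=0, G10=0 → 0; observed 0. Eliminates G9 stuck-at-1, G10 stuck-at-1.
Only G8 stuck-at-1 is consistent with every test.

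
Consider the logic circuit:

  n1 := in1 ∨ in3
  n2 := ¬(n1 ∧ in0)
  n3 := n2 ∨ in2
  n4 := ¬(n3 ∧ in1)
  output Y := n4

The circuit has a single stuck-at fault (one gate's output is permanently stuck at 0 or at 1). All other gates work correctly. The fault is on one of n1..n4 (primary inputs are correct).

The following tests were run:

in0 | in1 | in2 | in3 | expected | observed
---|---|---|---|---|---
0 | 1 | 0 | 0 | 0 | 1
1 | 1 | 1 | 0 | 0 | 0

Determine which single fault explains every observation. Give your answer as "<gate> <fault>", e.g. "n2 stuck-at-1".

n2 stuck-at-0

Fault-free values for test 1 (in0=0, in1=1, in2=0, in3=0): n1=1, n2=1, n3=1, n4=0, giving Y=0. Observed 1.
Test 1: faults giving observed 1 are {n2 stuck-at-0, n3 stuck-at-0, n4 stuck-at-1}.
Test 2 (in0=1, in1=1, in2=1, in3=0): fault-free n1=1, n2=0, n3=1, n4=0 → 0; observed 0. Eliminates n3 stuck-at-0, n4 stuck-at-1.
Only n2 stuck-at-0 is consistent with every test.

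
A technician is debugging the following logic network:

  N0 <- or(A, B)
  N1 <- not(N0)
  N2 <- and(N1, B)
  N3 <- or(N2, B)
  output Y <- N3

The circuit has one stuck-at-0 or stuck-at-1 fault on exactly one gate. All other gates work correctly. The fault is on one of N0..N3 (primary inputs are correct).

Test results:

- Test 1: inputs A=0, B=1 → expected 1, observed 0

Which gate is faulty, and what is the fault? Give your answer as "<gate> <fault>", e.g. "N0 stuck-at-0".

Fault-free values for test 1 (A=0, B=1): N0=1, N1=0, N2=0, N3=1, giving Y=1. Observed 0.
Test 1: faults giving observed 0 are {N3 stuck-at-0}.
Only N3 stuck-at-0 is consistent with every test.

N3 stuck-at-0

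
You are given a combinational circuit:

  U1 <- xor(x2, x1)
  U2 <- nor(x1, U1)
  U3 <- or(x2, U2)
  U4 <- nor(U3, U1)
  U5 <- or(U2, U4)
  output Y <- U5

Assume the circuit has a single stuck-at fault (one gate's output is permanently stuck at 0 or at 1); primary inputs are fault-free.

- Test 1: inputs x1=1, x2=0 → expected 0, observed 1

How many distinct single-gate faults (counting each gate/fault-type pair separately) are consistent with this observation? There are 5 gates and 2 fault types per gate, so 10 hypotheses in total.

Fault-free: U1=1, U2=0, U3=0, U4=0, U5=0 → 0. Observed 1.
  U1 stuck-at-0: output 1 ✓
  U1 stuck-at-1: output 0 ✗
  U2 stuck-at-0: output 0 ✗
  U2 stuck-at-1: output 1 ✓
  U3 stuck-at-0: output 0 ✗
  U3 stuck-at-1: output 0 ✗
  U4 stuck-at-0: output 0 ✗
  U4 stuck-at-1: output 1 ✓
  U5 stuck-at-0: output 0 ✗
  U5 stuck-at-1: output 1 ✓
Consistent faults: {U1 stuck-at-0, U2 stuck-at-1, U4 stuck-at-1, U5 stuck-at-1} — 4 in all.

4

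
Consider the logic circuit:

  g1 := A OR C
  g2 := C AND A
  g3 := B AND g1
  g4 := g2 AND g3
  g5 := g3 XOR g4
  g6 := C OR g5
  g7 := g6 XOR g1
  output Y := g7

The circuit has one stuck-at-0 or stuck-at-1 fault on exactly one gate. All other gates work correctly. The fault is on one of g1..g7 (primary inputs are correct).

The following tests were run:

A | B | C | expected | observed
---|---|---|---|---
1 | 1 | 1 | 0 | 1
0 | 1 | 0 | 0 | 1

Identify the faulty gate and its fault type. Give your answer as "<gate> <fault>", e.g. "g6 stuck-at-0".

g7 stuck-at-1

Fault-free values for test 1 (A=1, B=1, C=1): g1=1, g2=1, g3=1, g4=1, g5=0, g6=1, g7=0, giving Y=0. Observed 1.
Test 1: faults giving observed 1 are {g1 stuck-at-0, g6 stuck-at-0, g7 stuck-at-1}.
Test 2 (A=0, B=1, C=0): fault-free g1=0, g2=0, g3=0, g4=0, g5=0, g6=0, g7=0 → 0; observed 1. Eliminates g1 stuck-at-0, g6 stuck-at-0.
Only g7 stuck-at-1 is consistent with every test.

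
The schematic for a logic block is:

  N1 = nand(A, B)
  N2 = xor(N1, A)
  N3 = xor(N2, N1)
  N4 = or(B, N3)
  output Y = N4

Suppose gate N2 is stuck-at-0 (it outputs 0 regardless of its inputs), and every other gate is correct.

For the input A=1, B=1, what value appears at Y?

1

Propagate with N2 forced: N1=0, N2=0 [stuck-at-0], N3=0, N4=1.
So Y = 1. (Same as the fault-free value — the fault is masked on this input.)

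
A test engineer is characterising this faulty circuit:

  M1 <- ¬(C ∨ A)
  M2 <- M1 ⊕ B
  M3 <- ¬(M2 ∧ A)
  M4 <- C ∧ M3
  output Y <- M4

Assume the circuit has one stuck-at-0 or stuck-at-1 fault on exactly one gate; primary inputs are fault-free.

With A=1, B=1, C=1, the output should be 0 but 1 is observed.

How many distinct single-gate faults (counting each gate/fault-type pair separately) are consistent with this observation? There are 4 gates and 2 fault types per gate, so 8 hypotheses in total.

4

Fault-free: M1=0, M2=1, M3=0, M4=0 → 0. Observed 1.
  M1 stuck-at-0: output 0 ✗
  M1 stuck-at-1: output 1 ✓
  M2 stuck-at-0: output 1 ✓
  M2 stuck-at-1: output 0 ✗
  M3 stuck-at-0: output 0 ✗
  M3 stuck-at-1: output 1 ✓
  M4 stuck-at-0: output 0 ✗
  M4 stuck-at-1: output 1 ✓
Consistent faults: {M1 stuck-at-1, M2 stuck-at-0, M3 stuck-at-1, M4 stuck-at-1} — 4 in all.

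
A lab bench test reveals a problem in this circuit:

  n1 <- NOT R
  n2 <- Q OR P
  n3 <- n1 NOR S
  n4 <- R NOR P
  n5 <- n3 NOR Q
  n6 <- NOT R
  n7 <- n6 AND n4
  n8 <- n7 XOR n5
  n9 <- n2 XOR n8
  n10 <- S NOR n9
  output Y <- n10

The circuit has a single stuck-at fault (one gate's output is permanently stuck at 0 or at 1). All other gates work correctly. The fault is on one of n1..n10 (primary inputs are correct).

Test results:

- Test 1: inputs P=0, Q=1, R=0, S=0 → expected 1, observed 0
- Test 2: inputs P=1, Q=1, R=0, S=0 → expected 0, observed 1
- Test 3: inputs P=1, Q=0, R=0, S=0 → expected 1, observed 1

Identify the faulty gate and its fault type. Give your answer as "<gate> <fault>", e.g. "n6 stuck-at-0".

Fault-free values for test 1 (P=0, Q=1, R=0, S=0): n1=1, n2=1, n3=0, n4=1, n5=0, n6=1, n7=1, n8=1, n9=0, n10=1, giving Y=1. Observed 0.
Test 1: faults giving observed 0 are {n2 stuck-at-0, n4 stuck-at-0, n5 stuck-at-1, n6 stuck-at-0, n7 stuck-at-0, n8 stuck-at-0, n9 stuck-at-1, n10 stuck-at-0}.
Test 2 (P=1, Q=1, R=0, S=0): fault-free n1=1, n2=1, n3=0, n4=0, n5=0, n6=1, n7=0, n8=0, n9=1, n10=0 → 0; observed 1. Eliminates n4 stuck-at-0, n6 stuck-at-0, n7 stuck-at-0, n8 stuck-at-0, n9 stuck-at-1, n10 stuck-at-0.
Test 3 (P=1, Q=0, R=0, S=0): fault-free n1=1, n2=1, n3=0, n4=0, n5=1, n6=1, n7=0, n8=1, n9=0, n10=1 → 1; observed 1. Eliminates n2 stuck-at-0.
Only n5 stuck-at-1 is consistent with every test.

n5 stuck-at-1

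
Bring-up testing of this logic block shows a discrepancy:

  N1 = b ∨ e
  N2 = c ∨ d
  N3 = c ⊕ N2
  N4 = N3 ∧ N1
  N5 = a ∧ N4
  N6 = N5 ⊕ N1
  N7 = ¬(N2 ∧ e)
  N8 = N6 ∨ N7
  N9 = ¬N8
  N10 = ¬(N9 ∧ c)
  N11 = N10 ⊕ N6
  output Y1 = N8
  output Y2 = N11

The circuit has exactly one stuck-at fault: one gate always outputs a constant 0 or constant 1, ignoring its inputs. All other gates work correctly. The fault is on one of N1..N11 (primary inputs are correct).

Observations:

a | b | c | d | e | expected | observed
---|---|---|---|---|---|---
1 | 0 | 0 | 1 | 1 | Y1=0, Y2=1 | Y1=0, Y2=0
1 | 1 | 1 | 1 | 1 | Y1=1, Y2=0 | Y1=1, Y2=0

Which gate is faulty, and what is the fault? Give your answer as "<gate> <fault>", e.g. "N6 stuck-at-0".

N11 stuck-at-0

Fault-free values for test 1 (a=1, b=0, c=0, d=1, e=1): N1=1, N2=1, N3=1, N4=1, N5=1, N6=0, N7=0, N8=0, N9=1, N10=1, N11=1, giving Y1=0, Y2=1. Observed Y1=0, Y2=0.
Test 1: faults giving observed Y1=0, Y2=0 are {N10 stuck-at-0, N11 stuck-at-0}.
Test 2 (a=1, b=1, c=1, d=1, e=1): fault-free N1=1, N2=1, N3=0, N4=0, N5=0, N6=1, N7=0, N8=1, N9=0, N10=1, N11=0 → Y1=1, Y2=0; observed Y1=1, Y2=0. Eliminates N10 stuck-at-0.
Only N11 stuck-at-0 is consistent with every test.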